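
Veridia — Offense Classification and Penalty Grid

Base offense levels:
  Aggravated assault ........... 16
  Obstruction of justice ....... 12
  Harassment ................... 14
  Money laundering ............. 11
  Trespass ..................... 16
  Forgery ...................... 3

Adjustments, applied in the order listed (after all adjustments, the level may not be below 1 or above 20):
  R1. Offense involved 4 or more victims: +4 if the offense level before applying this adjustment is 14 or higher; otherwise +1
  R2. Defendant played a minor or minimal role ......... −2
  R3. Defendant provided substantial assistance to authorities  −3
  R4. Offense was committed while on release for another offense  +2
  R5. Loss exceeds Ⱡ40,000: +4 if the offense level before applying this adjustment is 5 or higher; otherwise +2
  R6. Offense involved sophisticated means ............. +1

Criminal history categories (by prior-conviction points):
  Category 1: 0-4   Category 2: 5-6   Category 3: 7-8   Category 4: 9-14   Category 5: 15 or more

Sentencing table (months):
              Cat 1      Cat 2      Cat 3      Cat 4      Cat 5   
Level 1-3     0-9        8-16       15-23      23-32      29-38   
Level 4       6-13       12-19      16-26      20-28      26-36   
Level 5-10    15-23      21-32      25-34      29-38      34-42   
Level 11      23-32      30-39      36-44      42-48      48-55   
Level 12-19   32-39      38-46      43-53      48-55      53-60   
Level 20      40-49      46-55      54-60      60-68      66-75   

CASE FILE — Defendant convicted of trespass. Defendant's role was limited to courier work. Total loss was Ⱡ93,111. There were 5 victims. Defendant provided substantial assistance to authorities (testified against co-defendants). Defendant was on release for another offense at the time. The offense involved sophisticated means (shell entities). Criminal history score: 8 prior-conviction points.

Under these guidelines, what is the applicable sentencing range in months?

54-60 months

Base offense level for trespass: 16.
R1 applies (level before this adjustment is 16 ≥ 14, so +4): 16 + 4 = 20.
R2 applies: 20 − 2 = 18.
R3 applies: 18 − 3 = 15.
R4 applies: 15 + 2 = 17.
R5 applies (level before this adjustment is 17 ≥ 5, so +4): 17 + 4 = 21.
R6 applies: 21 + 1 = 22.
Level 22 exceeds the maximum of 20; capped at 20.
Final offense level: 20.
Criminal history: 8 prior points → Category 3 (7-8).
Level 20 falls in the 20 band.
Grid: Level 20 × Category 3 = 54-60 months.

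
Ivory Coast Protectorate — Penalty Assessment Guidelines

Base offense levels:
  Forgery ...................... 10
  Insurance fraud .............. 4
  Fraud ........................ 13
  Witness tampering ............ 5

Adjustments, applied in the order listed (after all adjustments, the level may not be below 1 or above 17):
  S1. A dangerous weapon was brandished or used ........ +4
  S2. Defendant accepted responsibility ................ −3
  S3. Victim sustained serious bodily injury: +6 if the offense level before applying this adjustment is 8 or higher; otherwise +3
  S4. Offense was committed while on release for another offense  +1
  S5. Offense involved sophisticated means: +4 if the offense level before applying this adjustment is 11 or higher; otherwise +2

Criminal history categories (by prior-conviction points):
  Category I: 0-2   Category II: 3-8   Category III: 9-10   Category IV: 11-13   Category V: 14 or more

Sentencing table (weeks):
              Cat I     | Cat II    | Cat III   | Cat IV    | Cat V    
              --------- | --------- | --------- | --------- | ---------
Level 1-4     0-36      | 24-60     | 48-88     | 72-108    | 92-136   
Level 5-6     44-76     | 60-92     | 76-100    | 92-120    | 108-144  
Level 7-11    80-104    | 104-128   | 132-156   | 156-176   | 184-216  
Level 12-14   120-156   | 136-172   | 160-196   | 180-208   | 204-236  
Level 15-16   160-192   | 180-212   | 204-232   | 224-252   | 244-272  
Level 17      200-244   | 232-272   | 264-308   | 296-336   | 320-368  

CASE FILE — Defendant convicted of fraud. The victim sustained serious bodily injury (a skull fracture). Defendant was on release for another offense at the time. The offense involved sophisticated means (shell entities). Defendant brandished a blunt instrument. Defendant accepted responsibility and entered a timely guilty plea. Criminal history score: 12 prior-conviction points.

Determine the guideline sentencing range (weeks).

296-336 weeks

Base offense level for fraud: 13.
S1 applies: 13 + 4 = 17.
S2 applies: 17 − 3 = 14.
S3 applies (level before this adjustment is 14 ≥ 8, so +6): 14 + 6 = 20.
S4 applies: 20 + 1 = 21.
S5 applies (level before this adjustment is 21 ≥ 11, so +4): 21 + 4 = 25.
Level 25 exceeds the maximum of 17; capped at 17.
Final offense level: 17.
Criminal history: 12 prior points → Category IV (11-13).
Level 17 falls in the 17 band.
Grid: Level 17 × Category IV = 296-336 weeks.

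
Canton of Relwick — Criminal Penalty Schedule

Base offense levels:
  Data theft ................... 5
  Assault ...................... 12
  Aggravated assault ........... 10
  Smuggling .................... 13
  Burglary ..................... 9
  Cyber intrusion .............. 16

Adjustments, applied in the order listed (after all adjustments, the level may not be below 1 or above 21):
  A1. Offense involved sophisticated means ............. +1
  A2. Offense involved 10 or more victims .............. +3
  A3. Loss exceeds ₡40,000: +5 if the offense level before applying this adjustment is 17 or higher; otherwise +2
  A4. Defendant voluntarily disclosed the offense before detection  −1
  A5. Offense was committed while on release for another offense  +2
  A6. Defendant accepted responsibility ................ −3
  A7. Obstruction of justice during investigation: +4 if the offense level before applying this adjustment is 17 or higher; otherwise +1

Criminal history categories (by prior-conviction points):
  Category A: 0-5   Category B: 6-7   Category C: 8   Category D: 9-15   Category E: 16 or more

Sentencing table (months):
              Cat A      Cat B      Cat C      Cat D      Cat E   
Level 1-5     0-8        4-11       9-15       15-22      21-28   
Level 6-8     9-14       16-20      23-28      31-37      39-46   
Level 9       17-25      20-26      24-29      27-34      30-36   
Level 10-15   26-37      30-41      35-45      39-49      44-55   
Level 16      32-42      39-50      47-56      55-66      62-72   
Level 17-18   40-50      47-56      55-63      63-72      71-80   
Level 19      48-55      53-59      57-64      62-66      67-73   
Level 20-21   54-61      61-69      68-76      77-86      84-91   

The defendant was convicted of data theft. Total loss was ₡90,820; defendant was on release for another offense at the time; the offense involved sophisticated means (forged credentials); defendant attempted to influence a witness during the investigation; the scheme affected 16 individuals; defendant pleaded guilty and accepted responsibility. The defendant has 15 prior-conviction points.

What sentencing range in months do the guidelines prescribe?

39-49 months

Base offense level for data theft: 5.
A1 applies: 5 + 1 = 6.
A2 applies: 6 + 3 = 9.
A3 applies (level before this adjustment is 9 < 17, so +2): 9 + 2 = 11.
A4 does not apply.
A5 applies: 11 + 2 = 13.
A6 applies: 13 − 3 = 10.
A7 applies (level before this adjustment is 10 < 17, so +1): 10 + 1 = 11.
Final offense level: 11.
Criminal history: 15 prior points → Category D (9-15).
Level 11 falls in the 10-15 band.
Grid: Level 10-15 × Category D = 39-49 months.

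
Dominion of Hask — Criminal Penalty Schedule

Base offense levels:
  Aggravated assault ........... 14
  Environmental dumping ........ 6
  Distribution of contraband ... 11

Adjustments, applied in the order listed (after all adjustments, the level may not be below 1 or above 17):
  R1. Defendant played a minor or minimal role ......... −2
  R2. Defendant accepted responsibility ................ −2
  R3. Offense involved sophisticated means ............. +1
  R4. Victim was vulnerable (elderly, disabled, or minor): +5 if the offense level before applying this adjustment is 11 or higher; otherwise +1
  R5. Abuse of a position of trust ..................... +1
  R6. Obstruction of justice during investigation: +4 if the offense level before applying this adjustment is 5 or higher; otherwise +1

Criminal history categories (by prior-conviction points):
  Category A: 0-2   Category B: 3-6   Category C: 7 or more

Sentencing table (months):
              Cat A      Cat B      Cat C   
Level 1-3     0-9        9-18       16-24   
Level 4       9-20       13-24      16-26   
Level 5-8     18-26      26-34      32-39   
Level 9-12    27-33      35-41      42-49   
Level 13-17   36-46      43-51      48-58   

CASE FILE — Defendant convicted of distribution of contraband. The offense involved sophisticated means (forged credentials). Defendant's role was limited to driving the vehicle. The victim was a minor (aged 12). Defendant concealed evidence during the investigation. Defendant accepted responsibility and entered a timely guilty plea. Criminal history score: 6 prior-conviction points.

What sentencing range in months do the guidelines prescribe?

43-51 months

Base offense level for distribution of contraband: 11.
R1 applies: 11 − 2 = 9.
R2 applies: 9 − 2 = 7.
R3 applies: 7 + 1 = 8.
R4 applies (level before this adjustment is 8 < 11, so +1): 8 + 1 = 9.
R5 does not apply.
R6 applies (level before this adjustment is 9 ≥ 5, so +4): 9 + 4 = 13.
Final offense level: 13.
Criminal history: 6 prior points → Category B (3-6).
Level 13 falls in the 13-17 band.
Grid: Level 13-17 × Category B = 43-51 months.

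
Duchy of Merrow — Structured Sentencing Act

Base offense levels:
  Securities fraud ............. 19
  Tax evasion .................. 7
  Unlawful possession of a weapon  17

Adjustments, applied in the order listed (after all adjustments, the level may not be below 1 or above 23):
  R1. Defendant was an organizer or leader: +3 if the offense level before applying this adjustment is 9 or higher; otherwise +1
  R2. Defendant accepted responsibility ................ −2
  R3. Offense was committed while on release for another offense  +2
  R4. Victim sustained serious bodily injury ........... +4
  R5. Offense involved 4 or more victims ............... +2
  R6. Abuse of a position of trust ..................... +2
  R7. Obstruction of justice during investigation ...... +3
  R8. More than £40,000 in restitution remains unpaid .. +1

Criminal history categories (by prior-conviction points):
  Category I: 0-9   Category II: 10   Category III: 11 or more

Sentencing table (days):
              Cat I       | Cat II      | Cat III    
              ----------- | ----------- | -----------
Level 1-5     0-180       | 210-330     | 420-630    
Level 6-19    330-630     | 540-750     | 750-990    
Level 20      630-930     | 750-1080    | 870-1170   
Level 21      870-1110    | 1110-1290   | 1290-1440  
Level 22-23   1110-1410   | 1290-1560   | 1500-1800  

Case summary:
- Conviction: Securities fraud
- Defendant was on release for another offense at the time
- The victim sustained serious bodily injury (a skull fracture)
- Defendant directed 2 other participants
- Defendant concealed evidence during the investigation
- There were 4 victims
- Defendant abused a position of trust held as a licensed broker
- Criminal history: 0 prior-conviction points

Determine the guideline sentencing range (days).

1110-1410 days

Base offense level for securities fraud: 19.
R1 applies (level before this adjustment is 19 ≥ 9, so +3): 19 + 3 = 22.
R2 does not apply.
R3 applies: 22 + 2 = 24.
R4 applies: 24 + 4 = 28.
R5 applies: 28 + 2 = 30.
R6 applies: 30 + 2 = 32.
R7 applies: 32 + 3 = 35.
R8 does not apply.
Level 35 exceeds the maximum of 23; capped at 23.
Final offense level: 23.
Criminal history: 0 prior points → Category I (0-9).
Level 23 falls in the 22-23 band.
Grid: Level 22-23 × Category I = 1110-1410 days.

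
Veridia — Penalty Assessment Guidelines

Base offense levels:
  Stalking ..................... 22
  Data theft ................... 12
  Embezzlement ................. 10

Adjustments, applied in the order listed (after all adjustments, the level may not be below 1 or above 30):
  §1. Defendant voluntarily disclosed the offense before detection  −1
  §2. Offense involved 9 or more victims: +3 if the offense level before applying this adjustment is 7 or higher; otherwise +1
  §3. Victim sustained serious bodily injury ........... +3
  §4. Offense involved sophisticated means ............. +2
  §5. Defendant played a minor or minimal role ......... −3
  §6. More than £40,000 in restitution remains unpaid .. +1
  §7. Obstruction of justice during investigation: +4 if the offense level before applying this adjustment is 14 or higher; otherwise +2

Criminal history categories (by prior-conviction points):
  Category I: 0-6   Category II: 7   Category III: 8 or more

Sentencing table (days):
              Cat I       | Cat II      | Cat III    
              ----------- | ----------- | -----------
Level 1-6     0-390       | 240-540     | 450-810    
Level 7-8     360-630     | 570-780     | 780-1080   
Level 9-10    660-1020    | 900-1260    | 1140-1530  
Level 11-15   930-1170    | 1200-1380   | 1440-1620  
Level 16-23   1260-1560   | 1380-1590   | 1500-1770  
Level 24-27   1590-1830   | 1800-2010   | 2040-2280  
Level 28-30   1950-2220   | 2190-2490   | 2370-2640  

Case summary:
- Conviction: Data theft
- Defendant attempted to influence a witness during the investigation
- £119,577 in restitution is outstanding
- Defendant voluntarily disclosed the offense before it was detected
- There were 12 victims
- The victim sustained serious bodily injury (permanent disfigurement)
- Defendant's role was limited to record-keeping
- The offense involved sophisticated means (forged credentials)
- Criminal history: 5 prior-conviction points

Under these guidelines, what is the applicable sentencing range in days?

1260-1560 days

Base offense level for data theft: 12.
§1 applies: 12 − 1 = 11.
§2 applies (level before this adjustment is 11 ≥ 7, so +3): 11 + 3 = 14.
§3 applies: 14 + 3 = 17.
§4 applies: 17 + 2 = 19.
§5 applies: 19 − 3 = 16.
§6 applies: 16 + 1 = 17.
§7 applies (level before this adjustment is 17 ≥ 14, so +4): 17 + 4 = 21.
Final offense level: 21.
Criminal history: 5 prior points → Category I (0-6).
Level 21 falls in the 16-23 band.
Grid: Level 16-23 × Category I = 1260-1560 days.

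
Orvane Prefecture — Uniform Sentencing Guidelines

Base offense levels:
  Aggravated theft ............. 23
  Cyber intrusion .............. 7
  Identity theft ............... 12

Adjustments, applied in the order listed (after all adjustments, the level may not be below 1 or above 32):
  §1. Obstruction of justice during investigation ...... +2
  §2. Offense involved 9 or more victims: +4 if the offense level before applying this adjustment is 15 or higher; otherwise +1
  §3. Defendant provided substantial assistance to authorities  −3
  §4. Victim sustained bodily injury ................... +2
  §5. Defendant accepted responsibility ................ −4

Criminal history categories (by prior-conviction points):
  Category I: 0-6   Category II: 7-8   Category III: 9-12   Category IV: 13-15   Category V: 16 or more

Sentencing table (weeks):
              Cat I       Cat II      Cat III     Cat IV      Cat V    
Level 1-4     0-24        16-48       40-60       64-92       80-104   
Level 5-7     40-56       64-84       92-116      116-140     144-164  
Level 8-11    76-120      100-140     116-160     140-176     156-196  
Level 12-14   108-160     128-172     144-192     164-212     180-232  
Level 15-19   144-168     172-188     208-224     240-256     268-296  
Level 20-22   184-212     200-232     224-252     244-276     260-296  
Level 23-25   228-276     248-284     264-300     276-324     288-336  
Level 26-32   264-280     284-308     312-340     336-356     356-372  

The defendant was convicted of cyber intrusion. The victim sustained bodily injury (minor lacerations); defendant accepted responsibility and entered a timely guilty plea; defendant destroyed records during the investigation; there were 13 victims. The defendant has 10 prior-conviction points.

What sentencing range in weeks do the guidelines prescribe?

116-160 weeks

Base offense level for cyber intrusion: 7.
§1 applies: 7 + 2 = 9.
§2 applies (level before this adjustment is 9 < 15, so +1): 9 + 1 = 10.
§4 applies: 10 + 2 = 12.
§5 applies: 12 − 4 = 8.
Final offense level: 8.
Criminal history: 10 prior points → Category III (9-12).
Level 8 falls in the 8-11 band.
Grid: Level 8-11 × Category III = 116-160 weeks.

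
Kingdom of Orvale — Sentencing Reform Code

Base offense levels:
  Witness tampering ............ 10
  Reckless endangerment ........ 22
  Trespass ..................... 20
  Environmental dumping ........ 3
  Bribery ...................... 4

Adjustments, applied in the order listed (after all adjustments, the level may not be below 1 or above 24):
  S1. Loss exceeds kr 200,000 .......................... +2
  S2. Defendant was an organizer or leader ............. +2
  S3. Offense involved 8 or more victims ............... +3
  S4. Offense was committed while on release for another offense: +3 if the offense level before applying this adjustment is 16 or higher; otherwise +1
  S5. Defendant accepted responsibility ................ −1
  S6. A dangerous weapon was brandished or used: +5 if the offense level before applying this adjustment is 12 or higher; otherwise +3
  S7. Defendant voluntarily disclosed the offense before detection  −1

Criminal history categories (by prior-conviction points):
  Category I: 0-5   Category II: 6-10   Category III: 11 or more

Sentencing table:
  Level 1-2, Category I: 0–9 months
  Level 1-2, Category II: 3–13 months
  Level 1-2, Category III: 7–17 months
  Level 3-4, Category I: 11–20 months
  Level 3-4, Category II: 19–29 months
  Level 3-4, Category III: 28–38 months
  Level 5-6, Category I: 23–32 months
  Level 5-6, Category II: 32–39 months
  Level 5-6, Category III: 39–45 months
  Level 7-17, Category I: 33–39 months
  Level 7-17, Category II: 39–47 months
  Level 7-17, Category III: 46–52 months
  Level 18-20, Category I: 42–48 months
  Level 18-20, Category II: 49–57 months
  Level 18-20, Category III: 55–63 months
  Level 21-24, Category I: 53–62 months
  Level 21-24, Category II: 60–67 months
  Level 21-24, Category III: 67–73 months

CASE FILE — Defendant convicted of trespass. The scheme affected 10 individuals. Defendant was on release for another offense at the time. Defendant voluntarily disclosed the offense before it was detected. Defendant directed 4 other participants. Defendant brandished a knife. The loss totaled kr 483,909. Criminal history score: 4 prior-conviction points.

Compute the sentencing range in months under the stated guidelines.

53-62 months

Base offense level for trespass: 20.
S1 applies: 20 + 2 = 22.
S2 applies: 22 + 2 = 24.
S3 applies: 24 + 3 = 27.
S4 applies (level before this adjustment is 27 ≥ 16, so +3): 27 + 3 = 30.
S5 does not apply.
S6 applies (level before this adjustment is 30 ≥ 12, so +5): 30 + 5 = 35.
S7 applies: 35 − 1 = 34.
Level 34 exceeds the maximum of 24; capped at 24.
Final offense level: 24.
Criminal history: 4 prior points → Category I (0-5).
Level 24 falls in the 21-24 band.
Grid: Level 21-24 × Category I = 53-62 months.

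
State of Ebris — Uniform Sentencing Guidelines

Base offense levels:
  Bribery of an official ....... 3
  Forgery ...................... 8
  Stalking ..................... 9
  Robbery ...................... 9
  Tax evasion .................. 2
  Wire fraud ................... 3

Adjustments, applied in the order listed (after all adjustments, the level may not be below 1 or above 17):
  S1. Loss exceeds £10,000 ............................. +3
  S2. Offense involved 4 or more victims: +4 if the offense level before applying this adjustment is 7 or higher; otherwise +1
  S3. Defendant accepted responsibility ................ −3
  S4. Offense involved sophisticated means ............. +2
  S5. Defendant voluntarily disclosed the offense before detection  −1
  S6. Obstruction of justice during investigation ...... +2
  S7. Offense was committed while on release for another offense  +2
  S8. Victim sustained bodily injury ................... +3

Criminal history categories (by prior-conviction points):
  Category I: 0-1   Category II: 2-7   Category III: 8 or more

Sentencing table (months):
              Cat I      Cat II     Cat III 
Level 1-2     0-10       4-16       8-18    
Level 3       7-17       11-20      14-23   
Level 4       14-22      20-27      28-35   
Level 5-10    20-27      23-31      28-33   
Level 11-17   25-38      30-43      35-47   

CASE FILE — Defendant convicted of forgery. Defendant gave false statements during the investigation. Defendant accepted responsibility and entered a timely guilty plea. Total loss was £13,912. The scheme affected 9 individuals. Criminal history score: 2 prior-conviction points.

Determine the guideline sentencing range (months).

30-43 months

Base offense level for forgery: 8.
S1 applies: 8 + 3 = 11.
S2 applies (level before this adjustment is 11 ≥ 7, so +4): 11 + 4 = 15.
S3 applies: 15 − 3 = 12.
S5 does not apply.
S6 applies: 12 + 2 = 14.
S7 does not apply.
S8 does not apply.
Final offense level: 14.
Criminal history: 2 prior points → Category II (2-7).
Level 14 falls in the 11-17 band.
Grid: Level 11-17 × Category II = 30-43 months.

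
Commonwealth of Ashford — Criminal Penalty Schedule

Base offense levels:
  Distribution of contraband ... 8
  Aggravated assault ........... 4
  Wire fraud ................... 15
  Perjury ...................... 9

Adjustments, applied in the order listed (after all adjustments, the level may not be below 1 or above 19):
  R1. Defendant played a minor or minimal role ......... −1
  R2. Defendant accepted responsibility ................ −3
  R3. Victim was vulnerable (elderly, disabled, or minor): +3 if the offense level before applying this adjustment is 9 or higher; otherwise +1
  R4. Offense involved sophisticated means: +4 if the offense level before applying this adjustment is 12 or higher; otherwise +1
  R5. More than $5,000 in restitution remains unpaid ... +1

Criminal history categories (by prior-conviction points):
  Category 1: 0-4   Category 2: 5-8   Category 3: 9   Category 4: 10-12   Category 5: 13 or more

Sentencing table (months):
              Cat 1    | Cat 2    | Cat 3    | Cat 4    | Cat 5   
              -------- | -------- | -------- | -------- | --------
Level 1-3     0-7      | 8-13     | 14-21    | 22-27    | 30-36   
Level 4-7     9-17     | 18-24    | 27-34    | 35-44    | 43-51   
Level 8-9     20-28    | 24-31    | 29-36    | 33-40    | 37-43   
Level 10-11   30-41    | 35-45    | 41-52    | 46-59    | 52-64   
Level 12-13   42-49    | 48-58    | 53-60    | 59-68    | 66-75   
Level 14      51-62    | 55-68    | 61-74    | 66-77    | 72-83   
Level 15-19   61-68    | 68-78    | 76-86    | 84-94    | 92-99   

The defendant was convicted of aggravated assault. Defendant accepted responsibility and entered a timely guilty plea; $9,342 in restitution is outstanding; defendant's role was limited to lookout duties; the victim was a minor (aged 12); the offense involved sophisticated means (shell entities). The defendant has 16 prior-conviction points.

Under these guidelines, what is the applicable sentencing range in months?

Base offense level for aggravated assault: 4.
R1 applies: 4 − 1 = 3.
R2 applies: 3 − 3 = 0.
R3 applies (level before this adjustment is 0 < 9, so +1): 0 + 1 = 1.
R4 applies (level before this adjustment is 1 < 12, so +1): 1 + 1 = 2.
R5 applies: 2 + 1 = 3.
Final offense level: 3.
Criminal history: 16 prior points → Category 5 (13+).
Level 3 falls in the 1-3 band.
Grid: Level 1-3 × Category 5 = 30-36 months.

30-36 months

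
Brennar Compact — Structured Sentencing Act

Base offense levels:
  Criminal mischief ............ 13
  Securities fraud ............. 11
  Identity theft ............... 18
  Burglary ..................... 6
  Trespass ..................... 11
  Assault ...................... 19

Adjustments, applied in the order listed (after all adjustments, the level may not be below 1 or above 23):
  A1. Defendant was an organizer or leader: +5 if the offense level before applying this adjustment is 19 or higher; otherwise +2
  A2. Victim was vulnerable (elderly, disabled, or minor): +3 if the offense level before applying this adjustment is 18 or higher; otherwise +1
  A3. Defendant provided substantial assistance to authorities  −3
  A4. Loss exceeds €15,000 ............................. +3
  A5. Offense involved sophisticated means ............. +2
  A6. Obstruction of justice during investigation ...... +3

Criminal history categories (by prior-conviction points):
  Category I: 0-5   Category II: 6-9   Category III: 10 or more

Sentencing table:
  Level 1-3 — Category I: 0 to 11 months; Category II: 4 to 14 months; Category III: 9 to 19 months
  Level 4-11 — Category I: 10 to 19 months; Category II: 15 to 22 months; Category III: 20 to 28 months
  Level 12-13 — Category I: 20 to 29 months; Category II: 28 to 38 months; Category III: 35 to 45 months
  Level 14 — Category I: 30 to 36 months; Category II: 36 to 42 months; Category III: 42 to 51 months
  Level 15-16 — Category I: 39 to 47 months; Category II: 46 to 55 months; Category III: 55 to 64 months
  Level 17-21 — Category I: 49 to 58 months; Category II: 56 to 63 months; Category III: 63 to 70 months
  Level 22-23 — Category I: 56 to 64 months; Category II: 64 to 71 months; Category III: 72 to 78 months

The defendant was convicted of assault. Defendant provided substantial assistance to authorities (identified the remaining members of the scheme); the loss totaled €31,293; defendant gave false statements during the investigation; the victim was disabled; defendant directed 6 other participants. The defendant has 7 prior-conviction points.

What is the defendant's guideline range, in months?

64-71 months

Base offense level for assault: 19.
A1 applies (level before this adjustment is 19 ≥ 19, so +5): 19 + 5 = 24.
A2 applies (level before this adjustment is 24 ≥ 18, so +3): 24 + 3 = 27.
A3 applies: 27 − 3 = 24.
A4 applies: 24 + 3 = 27.
A6 applies: 27 + 3 = 30.
Level 30 exceeds the maximum of 23; capped at 23.
Final offense level: 23.
Criminal history: 7 prior points → Category II (6-9).
Level 23 falls in the 22-23 band.
Grid: Level 22-23 × Category II = 64-71 months.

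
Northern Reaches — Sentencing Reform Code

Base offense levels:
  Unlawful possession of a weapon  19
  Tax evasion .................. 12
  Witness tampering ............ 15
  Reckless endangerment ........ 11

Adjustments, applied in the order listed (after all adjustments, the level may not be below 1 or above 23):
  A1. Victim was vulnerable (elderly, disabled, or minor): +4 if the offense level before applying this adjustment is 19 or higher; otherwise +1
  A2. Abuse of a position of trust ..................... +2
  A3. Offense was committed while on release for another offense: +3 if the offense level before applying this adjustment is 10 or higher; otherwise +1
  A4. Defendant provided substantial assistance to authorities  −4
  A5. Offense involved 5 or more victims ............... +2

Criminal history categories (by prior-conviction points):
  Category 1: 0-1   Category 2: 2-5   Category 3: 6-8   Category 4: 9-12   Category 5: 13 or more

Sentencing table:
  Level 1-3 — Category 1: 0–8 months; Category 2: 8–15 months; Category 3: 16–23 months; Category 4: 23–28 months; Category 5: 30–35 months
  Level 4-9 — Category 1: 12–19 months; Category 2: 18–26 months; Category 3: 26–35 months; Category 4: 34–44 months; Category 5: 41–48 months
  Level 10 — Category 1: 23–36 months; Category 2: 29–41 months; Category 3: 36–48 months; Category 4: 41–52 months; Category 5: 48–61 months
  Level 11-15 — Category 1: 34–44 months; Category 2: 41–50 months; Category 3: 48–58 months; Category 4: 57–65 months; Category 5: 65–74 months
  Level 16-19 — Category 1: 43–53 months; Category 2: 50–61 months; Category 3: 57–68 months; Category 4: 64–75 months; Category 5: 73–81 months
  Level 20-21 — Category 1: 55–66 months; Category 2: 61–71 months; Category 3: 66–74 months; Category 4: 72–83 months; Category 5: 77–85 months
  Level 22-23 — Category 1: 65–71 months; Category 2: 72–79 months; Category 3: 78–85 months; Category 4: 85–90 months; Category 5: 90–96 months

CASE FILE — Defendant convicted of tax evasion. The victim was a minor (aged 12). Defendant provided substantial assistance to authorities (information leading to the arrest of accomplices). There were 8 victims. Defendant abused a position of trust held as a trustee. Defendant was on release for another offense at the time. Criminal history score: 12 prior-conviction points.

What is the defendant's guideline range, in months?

Base offense level for tax evasion: 12.
A1 applies (level before this adjustment is 12 < 19, so +1): 12 + 1 = 13.
A2 applies: 13 + 2 = 15.
A3 applies (level before this adjustment is 15 ≥ 10, so +3): 15 + 3 = 18.
A4 applies: 18 − 4 = 14.
A5 applies: 14 + 2 = 16.
Final offense level: 16.
Criminal history: 12 prior points → Category 4 (9-12).
Level 16 falls in the 16-19 band.
Grid: Level 16-19 × Category 4 = 64-75 months.

64-75 months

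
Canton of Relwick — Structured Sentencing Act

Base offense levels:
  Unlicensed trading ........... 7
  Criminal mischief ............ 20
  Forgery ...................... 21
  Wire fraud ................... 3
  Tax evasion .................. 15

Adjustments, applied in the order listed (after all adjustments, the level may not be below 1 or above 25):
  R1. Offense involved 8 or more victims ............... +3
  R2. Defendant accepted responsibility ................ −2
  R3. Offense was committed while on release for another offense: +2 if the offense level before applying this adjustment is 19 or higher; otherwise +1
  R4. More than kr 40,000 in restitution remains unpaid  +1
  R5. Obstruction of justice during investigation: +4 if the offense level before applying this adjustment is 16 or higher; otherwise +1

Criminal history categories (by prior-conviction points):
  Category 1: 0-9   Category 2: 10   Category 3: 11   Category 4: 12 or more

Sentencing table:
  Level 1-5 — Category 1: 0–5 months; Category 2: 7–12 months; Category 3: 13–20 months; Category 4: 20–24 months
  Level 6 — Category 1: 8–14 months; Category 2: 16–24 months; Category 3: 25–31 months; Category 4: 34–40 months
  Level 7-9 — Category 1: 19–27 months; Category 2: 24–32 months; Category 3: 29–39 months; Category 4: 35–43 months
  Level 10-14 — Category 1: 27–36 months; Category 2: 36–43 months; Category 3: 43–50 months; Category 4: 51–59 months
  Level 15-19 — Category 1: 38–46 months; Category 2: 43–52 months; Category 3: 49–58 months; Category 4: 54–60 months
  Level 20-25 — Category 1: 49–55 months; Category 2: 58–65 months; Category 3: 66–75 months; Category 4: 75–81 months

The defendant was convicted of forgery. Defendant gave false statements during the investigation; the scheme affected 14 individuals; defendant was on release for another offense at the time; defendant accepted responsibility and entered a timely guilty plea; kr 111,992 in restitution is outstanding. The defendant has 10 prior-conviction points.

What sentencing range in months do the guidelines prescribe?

58-65 months

Base offense level for forgery: 21.
R1 applies: 21 + 3 = 24.
R2 applies: 24 − 2 = 22.
R3 applies (level before this adjustment is 22 ≥ 19, so +2): 22 + 2 = 24.
R4 applies: 24 + 1 = 25.
R5 applies (level before this adjustment is 25 ≥ 16, so +4): 25 + 4 = 29.
Level 29 exceeds the maximum of 25; capped at 25.
Final offense level: 25.
Criminal history: 10 prior points → Category 2 (10).
Level 25 falls in the 20-25 band.
Grid: Level 20-25 × Category 2 = 58-65 months.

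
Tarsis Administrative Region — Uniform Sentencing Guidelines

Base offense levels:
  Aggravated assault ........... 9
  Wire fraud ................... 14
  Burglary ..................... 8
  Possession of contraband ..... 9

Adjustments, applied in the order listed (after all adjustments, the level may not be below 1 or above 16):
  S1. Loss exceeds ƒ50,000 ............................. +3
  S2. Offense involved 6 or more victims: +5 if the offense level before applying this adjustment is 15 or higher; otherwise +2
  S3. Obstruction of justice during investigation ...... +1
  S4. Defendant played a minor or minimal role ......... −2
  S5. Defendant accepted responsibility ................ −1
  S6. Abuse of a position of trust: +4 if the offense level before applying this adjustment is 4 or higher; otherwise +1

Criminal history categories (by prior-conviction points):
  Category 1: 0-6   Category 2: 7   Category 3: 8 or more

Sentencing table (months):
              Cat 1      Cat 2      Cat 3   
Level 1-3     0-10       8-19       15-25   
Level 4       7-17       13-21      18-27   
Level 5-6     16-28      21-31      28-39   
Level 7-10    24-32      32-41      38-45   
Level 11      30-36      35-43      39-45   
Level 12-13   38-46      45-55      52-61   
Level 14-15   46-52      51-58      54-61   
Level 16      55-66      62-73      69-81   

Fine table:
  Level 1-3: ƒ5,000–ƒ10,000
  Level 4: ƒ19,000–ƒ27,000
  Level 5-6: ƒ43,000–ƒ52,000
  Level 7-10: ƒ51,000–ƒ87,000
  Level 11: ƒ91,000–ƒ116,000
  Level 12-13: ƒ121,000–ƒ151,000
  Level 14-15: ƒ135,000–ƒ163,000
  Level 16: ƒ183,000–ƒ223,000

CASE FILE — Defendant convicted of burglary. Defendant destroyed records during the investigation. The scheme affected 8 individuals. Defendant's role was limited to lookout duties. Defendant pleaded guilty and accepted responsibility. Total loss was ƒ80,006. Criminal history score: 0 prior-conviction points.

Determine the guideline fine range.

Base offense level for burglary: 8.
S1 applies: 8 + 3 = 11.
S2 applies (level before this adjustment is 11 < 15, so +2): 11 + 2 = 13.
S3 applies: 13 + 1 = 14.
S4 applies: 14 − 2 = 12.
S5 applies: 12 − 1 = 11.
Final offense level: 11.
Level 11 falls in the 11 band.
Fine table: Level 11 → ƒ91,000–ƒ116,000.

ƒ91,000–ƒ116,000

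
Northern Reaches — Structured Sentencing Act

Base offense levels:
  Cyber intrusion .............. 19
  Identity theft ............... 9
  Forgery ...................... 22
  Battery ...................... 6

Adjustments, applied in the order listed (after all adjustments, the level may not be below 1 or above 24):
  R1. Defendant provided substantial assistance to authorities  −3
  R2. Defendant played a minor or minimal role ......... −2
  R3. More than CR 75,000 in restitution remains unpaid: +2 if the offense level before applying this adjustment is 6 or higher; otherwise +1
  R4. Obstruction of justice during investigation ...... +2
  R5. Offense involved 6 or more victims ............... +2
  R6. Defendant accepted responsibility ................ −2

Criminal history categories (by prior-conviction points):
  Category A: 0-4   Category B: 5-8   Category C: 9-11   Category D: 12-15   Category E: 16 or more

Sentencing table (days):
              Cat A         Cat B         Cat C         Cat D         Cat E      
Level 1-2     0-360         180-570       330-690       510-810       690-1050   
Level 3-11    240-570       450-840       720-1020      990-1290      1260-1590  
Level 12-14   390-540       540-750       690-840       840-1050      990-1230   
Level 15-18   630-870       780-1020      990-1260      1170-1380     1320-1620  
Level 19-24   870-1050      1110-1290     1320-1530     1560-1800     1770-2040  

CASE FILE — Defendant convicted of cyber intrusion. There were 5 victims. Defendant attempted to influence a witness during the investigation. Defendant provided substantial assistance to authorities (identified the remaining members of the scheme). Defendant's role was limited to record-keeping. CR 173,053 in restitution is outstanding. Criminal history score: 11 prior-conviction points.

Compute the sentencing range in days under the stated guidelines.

990-1260 days

Base offense level for cyber intrusion: 19.
R1 applies: 19 − 3 = 16.
R2 applies: 16 − 2 = 14.
R3 applies (level before this adjustment is 14 ≥ 6, so +2): 14 + 2 = 16.
R4 applies: 16 + 2 = 18.
Final offense level: 18.
Criminal history: 11 prior points → Category C (9-11).
Level 18 falls in the 15-18 band.
Grid: Level 15-18 × Category C = 990-1260 days.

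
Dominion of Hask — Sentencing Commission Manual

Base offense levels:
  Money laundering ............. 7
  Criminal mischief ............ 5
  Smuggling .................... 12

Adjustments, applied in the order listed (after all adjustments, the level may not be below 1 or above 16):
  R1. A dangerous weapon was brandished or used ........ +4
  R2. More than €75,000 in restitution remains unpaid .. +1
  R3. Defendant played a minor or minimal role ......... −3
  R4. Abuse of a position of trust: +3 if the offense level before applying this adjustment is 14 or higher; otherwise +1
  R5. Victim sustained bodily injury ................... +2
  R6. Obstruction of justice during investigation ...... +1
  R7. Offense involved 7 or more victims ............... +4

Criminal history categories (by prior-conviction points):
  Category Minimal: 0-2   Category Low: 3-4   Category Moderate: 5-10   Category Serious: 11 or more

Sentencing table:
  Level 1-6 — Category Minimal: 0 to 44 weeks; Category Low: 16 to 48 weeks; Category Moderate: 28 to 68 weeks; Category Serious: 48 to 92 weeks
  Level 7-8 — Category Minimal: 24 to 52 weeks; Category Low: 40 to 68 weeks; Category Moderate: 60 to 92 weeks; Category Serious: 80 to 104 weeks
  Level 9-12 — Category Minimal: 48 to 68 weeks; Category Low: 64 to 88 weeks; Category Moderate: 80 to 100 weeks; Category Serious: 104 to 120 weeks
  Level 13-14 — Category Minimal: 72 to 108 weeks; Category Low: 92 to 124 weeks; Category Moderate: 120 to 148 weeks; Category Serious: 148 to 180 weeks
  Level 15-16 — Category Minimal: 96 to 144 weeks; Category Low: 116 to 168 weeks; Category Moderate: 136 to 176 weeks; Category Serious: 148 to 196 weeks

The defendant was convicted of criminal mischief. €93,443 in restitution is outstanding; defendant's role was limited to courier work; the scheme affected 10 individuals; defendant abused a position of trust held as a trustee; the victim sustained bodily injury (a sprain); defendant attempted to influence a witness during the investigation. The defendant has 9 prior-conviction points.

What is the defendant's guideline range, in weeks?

80-100 weeks

Base offense level for criminal mischief: 5.
R1 does not apply.
R2 applies: 5 + 1 = 6.
R3 applies: 6 − 3 = 3.
R4 applies (level before this adjustment is 3 < 14, so +1): 3 + 1 = 4.
R5 applies: 4 + 2 = 6.
R6 applies: 6 + 1 = 7.
R7 applies: 7 + 4 = 11.
Final offense level: 11.
Criminal history: 9 prior points → Category Moderate (5-10).
Level 11 falls in the 9-12 band.
Grid: Level 9-12 × Category Moderate = 80-100 weeks.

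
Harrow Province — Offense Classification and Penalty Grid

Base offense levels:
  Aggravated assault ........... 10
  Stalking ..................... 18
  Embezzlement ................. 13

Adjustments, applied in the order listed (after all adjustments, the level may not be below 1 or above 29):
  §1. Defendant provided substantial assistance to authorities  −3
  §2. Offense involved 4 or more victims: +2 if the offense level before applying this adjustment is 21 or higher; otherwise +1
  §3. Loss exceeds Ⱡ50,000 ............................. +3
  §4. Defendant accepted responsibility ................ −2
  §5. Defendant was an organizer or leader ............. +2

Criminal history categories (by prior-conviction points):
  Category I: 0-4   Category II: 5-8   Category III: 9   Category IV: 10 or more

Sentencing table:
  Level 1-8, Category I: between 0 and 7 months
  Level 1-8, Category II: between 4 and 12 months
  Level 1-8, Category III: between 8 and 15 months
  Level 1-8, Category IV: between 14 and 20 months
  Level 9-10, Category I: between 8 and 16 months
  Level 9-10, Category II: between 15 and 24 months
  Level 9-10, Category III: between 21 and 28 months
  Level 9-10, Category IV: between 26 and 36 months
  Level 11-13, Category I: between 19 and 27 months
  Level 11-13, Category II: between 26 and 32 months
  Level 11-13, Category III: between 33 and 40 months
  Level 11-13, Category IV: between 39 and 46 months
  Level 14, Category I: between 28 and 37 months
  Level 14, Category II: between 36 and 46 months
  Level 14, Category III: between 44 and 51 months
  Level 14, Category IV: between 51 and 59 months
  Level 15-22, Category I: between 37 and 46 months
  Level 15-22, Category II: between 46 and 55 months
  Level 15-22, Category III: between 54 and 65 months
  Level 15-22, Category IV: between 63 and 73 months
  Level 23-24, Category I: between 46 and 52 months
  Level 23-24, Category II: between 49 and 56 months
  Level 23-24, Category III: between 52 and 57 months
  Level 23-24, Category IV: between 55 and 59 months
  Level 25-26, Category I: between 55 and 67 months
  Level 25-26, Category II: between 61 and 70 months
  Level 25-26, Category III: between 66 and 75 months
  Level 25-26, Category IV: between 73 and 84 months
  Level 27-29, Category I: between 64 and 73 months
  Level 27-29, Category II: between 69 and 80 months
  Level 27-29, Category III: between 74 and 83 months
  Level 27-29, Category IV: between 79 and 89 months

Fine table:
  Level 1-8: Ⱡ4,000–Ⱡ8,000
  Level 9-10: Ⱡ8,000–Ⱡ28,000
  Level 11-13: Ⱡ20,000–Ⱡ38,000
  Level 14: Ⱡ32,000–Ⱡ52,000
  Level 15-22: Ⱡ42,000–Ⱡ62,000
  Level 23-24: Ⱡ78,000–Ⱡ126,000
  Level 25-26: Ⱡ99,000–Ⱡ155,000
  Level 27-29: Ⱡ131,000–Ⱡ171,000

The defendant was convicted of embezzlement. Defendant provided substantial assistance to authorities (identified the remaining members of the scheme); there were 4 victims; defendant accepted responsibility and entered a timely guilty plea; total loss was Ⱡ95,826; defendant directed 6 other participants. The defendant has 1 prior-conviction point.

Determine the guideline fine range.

Base offense level for embezzlement: 13.
§1 applies: 13 − 3 = 10.
§2 applies (level before this adjustment is 10 < 21, so +1): 10 + 1 = 11.
§3 applies: 11 + 3 = 14.
§4 applies: 14 − 2 = 12.
§5 applies: 12 + 2 = 14.
Final offense level: 14.
Level 14 falls in the 14 band.
Fine table: Level 14 → Ⱡ32,000–Ⱡ52,000.

Ⱡ32,000–Ⱡ52,000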